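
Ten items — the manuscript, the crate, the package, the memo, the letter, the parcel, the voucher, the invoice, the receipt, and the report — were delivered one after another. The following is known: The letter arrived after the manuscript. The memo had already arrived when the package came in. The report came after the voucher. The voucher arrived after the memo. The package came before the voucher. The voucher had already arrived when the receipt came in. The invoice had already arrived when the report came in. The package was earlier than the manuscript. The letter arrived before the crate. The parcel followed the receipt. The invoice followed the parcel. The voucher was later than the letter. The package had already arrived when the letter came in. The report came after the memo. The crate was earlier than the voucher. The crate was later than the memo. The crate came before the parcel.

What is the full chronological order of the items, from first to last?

the memo, the package, the manuscript, the letter, the crate, the voucher, the receipt, the parcel, the invoice, the report

The constraints fix every adjacent pair, so only one ordering works:
the memo → the package → the manuscript → the letter → the crate → the voucher → the receipt → the parcel → the invoice → the report.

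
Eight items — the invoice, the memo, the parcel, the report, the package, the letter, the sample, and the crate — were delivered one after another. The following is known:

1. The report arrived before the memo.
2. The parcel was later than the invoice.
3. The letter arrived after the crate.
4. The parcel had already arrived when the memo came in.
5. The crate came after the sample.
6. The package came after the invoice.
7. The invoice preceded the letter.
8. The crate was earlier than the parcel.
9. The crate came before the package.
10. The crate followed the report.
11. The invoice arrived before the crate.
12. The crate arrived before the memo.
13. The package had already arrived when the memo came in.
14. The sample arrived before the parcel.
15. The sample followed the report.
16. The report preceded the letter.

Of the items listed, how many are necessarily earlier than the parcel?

Directly stated before the parcel: the crate, the invoice, and the sample.
The report reaches the parcel via the report → the sample → the parcel.
No chain forces the package (or any of the others) ahead of the parcel.
That's the crate, the invoice, the report, and the sample — 4 in all.

4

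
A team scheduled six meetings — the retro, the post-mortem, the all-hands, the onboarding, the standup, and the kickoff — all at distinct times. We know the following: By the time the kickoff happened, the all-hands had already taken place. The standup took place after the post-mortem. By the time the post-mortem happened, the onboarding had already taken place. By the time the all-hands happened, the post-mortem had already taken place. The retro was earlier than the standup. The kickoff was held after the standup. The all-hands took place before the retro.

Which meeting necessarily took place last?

Every other meeting has a chain of constraints placing it before the kickoff, so the kickoff is last.

the kickoff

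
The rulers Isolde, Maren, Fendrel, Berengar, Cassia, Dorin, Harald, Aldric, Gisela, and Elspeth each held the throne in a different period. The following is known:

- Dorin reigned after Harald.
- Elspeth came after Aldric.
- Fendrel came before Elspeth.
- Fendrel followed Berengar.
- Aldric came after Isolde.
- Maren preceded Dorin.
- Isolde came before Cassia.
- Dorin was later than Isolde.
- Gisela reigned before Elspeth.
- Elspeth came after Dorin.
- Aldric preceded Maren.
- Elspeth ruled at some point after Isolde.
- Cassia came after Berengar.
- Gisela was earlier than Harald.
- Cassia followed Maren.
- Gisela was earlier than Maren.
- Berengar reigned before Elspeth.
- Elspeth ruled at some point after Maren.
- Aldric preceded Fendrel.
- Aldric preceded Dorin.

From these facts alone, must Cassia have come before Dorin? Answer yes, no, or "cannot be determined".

No chain of stated constraints runs from Cassia to Dorin, and none runs from Dorin to Cassia either.
So the relative order of Cassia and Dorin is not fixed by the given facts.

cannot be determined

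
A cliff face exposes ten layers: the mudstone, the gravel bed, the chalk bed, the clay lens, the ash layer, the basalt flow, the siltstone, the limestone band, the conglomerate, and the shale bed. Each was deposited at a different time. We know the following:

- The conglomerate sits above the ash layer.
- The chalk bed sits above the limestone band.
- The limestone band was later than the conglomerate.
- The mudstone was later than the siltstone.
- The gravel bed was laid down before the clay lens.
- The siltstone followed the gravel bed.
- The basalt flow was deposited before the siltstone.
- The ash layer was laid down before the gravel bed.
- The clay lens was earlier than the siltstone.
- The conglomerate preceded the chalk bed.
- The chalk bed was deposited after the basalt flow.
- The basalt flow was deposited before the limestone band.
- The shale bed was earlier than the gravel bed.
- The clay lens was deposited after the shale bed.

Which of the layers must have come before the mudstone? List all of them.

the ash layer, the basalt flow, the clay lens, the gravel bed, the shale bed, the siltstone

Directly stated before the mudstone: the siltstone.
The ash layer reaches the mudstone via the ash layer → the gravel bed → the siltstone → the mudstone.
The basalt flow reaches the mudstone via the basalt flow → the siltstone → the mudstone.
The clay lens reaches the mudstone via the clay lens → the siltstone → the mudstone.
Likewise the gravel bed and the shale bed each reach the mudstone by chaining the stated constraints.
No chain forces the chalk bed (or any of the others) ahead of the mudstone.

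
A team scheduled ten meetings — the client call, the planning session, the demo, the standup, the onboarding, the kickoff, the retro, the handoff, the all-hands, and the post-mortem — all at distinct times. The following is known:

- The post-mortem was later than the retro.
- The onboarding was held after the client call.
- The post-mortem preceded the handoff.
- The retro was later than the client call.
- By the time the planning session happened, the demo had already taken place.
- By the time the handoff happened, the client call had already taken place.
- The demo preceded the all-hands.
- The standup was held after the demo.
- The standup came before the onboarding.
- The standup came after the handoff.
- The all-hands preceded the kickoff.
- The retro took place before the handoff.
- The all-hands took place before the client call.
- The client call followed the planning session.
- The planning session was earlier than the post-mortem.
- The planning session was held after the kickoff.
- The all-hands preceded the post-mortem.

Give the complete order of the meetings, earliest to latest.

The constraints fix every adjacent pair, so only one ordering works:
the demo → the all-hands → the kickoff → the planning session → the client call → the retro → the post-mortem → the handoff → the standup → the onboarding.

the demo, the all-hands, the kickoff, the planning session, the client call, the retro, the post-mortem, the handoff, the standup, the onboarding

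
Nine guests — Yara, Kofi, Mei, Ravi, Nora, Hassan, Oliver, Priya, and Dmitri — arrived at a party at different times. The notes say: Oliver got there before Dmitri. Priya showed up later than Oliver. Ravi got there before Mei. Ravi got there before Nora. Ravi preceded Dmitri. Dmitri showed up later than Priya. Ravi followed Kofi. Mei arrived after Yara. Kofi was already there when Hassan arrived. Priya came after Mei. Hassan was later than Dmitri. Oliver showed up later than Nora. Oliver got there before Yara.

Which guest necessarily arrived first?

Kofi has a chain of constraints placing them before every other guest, so Kofi must be first.

Kofi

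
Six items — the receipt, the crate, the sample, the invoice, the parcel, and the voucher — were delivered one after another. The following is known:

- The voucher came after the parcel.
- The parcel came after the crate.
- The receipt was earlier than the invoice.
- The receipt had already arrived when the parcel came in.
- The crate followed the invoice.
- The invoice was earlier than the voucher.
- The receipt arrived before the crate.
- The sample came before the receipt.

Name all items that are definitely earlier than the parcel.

Directly stated before the parcel: the crate and the receipt.
The invoice reaches the parcel via the invoice → the crate → the parcel.
The sample reaches the parcel via the sample → the receipt → the parcel.
No chain forces the voucher ahead of the parcel.

the crate, the invoice, the receipt, the sample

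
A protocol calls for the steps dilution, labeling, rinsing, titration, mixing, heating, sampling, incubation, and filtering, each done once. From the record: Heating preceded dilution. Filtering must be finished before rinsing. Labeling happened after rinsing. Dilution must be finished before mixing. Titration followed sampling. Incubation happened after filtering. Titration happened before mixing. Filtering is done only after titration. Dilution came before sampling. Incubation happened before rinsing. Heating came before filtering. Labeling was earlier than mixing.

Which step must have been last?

Every other step has a chain of constraints placing it before mixing, so mixing is last.

mixing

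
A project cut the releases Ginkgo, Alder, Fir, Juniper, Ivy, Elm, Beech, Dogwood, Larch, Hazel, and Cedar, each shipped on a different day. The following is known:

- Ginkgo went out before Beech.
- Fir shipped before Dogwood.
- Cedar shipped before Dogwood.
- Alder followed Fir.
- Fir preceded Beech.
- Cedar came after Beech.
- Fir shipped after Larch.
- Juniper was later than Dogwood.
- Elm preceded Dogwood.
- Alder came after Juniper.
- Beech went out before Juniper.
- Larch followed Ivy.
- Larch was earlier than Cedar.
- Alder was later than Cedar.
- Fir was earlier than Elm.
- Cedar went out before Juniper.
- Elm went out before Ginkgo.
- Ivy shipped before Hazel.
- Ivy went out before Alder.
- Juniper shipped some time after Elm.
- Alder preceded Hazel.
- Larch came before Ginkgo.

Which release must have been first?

Ivy

Ivy has a chain of constraints placing it before every other release, so Ivy must be first.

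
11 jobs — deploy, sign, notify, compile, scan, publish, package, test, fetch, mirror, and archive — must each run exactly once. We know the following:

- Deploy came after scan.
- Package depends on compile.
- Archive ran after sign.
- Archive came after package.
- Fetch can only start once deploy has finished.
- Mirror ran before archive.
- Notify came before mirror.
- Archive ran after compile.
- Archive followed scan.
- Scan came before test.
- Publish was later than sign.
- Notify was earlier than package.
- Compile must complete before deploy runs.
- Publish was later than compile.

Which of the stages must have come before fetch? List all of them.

Directly stated before fetch: deploy.
Compile reaches fetch via compile → deploy → fetch.
Scan reaches fetch via scan → deploy → fetch.
No chain forces package (or any of the others) ahead of fetch.

compile, deploy, scan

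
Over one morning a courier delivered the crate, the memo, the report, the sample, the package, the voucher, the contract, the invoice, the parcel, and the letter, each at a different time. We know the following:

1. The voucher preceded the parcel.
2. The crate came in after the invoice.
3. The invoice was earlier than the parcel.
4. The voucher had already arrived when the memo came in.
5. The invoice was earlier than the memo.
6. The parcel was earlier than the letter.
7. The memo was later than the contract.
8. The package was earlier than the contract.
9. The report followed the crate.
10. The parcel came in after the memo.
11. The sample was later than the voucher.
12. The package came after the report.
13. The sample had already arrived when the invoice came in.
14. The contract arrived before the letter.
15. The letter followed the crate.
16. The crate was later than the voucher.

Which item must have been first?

The voucher has a chain of constraints placing it before every other item, so the voucher must be first.

the voucher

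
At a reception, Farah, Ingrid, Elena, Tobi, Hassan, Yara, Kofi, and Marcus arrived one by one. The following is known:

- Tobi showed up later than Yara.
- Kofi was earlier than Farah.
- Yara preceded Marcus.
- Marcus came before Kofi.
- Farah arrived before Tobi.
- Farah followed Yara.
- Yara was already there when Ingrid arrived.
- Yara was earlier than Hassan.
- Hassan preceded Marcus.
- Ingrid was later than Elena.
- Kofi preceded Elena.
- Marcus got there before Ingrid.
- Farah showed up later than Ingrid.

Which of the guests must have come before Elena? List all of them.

Hassan, Kofi, Marcus, Yara

Directly stated before Elena: Kofi.
Hassan reaches Elena via Hassan → Marcus → Kofi → Elena.
Marcus reaches Elena via Marcus → Kofi → Elena.
Yara reaches Elena via Yara → Marcus → Kofi → Elena.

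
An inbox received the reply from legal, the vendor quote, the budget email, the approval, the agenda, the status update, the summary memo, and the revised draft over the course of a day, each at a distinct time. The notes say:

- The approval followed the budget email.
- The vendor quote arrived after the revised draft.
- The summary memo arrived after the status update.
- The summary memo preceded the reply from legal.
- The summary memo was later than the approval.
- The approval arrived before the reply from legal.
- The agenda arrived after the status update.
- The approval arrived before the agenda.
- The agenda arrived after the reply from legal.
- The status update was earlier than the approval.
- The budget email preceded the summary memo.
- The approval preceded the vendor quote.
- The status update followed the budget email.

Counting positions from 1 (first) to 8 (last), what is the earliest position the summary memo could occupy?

4

The approval, the budget email, and the status update must all come before the summary memo — 3 forced predecessors.
Nothing else is forced ahead of the summary memo, so its earliest slot is position 3 + 1 = 4.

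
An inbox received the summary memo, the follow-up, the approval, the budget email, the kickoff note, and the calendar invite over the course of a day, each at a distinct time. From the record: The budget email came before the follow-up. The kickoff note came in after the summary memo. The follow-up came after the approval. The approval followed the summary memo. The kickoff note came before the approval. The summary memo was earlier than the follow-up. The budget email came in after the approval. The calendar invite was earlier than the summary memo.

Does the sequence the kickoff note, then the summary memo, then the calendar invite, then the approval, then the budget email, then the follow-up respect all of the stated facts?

no

The constraints require the summary memo before the kickoff note, but in the proposed sequence the kickoff note appears ahead of the summary memo. That one violation is enough.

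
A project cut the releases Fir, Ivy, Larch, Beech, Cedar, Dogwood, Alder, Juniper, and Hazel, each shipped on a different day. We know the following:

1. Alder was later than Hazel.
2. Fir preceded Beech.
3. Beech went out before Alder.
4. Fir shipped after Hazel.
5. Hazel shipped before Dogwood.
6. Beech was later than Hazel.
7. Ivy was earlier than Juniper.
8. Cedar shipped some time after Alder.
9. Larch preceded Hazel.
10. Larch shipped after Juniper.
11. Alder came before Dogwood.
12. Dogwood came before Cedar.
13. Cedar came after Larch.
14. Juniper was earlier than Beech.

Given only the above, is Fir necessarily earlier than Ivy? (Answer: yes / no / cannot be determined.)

no

Tracing the constraints gives Ivy → Juniper → Larch → Hazel → Fir, so Ivy must come before Fir.
That means Fir cannot be before Ivy.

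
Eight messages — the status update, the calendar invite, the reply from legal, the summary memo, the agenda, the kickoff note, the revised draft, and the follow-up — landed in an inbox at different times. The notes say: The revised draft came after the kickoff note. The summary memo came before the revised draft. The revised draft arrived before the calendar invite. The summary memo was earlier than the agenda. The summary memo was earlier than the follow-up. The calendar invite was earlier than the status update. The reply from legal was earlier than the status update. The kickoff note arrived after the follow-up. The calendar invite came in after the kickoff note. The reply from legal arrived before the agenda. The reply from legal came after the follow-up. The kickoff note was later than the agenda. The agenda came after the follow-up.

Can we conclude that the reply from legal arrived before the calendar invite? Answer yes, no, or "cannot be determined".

Chain the constraints: the reply from legal → the agenda → the kickoff note → the calendar invite. Each link is directly stated, so the reply from legal comes before the calendar invite.

yes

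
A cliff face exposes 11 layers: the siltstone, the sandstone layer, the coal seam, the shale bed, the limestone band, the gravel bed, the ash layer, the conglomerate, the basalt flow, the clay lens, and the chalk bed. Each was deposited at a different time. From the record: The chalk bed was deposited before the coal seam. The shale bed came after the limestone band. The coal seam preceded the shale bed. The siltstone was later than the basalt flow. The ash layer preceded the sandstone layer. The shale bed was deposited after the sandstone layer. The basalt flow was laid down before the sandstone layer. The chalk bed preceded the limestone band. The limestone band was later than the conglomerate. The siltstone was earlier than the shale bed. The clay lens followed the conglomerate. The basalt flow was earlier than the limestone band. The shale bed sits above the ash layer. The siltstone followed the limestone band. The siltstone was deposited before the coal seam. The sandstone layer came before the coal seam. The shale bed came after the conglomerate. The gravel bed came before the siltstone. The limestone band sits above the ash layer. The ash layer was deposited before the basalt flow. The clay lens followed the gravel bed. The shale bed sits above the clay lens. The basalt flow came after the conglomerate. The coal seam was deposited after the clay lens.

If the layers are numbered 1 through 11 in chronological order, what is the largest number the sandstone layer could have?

9

The sandstone layer must come before the coal seam and the shale bed — 2 layers forced after it.
Everything else can be placed before the sandstone layer in some valid order, so the sandstone layer can sit as late as position 11 − 2 = 9.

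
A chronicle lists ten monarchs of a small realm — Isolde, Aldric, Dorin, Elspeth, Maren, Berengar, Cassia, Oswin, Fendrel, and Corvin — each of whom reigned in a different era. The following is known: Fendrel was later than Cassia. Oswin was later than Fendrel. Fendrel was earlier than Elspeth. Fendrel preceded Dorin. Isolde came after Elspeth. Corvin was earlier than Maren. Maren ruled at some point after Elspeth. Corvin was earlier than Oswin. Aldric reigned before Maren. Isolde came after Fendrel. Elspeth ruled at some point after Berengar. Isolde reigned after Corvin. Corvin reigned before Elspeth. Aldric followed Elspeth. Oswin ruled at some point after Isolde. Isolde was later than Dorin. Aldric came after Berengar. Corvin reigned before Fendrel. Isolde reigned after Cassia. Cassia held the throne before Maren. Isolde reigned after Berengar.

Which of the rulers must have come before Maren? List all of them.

Aldric, Berengar, Cassia, Corvin, Elspeth, Fendrel

Directly stated before Maren: Aldric, Cassia, Corvin, and Elspeth.
Berengar reaches Maren via Berengar → Aldric → Maren.
Fendrel reaches Maren via Fendrel → Elspeth → Maren.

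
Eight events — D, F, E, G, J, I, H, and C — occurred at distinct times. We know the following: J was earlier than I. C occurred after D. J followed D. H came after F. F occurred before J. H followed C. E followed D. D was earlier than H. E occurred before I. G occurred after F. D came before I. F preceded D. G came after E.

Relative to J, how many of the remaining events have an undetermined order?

4

Forced before J: D and F; forced after J: I.
That leaves C, E, G, and H with no forced order relative to J — 4.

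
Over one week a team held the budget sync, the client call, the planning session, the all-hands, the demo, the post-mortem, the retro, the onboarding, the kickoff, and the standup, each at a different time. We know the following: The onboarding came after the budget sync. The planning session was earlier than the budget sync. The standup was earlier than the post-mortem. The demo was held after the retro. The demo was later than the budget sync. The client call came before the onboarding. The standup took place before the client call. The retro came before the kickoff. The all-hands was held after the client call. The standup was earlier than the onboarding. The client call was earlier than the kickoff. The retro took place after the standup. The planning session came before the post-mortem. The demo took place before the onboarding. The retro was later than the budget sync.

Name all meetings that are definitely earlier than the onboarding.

the budget sync, the client call, the demo, the planning session, the retro, the standup

Directly stated before the onboarding: the budget sync, the client call, the demo, and the standup.
The planning session reaches the onboarding via the planning session → the budget sync → the onboarding.
The retro reaches the onboarding via the retro → the demo → the onboarding.
No chain forces the all-hands (or any of the others) ahead of the onboarding.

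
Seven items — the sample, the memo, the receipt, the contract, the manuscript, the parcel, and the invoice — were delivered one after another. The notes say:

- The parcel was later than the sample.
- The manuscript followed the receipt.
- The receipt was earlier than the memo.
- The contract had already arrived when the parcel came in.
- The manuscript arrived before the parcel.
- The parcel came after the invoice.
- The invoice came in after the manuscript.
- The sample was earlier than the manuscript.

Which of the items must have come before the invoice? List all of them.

the manuscript, the receipt, the sample

Directly stated before the invoice: the manuscript.
The receipt reaches the invoice via the receipt → the manuscript → the invoice.
The sample reaches the invoice via the sample → the manuscript → the invoice.
No chain forces the contract (or any of the others) ahead of the invoice.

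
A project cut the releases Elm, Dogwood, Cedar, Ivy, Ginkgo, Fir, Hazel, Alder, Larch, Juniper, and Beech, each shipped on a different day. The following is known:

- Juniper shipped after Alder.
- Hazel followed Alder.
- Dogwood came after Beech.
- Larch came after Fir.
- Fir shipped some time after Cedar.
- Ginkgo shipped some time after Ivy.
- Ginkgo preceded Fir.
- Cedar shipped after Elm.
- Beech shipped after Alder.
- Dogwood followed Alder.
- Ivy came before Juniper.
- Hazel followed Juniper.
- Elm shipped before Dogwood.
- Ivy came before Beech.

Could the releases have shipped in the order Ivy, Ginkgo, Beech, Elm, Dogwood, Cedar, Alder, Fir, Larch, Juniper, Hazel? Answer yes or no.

no

The constraints require Alder before Beech, but in the proposed sequence Beech appears ahead of Alder. That one violation is enough.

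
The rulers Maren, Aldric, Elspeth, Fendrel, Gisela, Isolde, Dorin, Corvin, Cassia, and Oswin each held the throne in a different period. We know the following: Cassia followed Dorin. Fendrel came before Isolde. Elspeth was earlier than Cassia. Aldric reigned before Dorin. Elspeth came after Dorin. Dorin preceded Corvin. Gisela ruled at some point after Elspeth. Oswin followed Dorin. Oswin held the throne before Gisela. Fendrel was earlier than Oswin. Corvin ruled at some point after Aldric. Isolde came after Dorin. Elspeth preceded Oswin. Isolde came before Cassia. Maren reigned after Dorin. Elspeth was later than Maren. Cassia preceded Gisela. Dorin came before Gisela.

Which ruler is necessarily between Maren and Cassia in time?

Elspeth

Tracing the constraints gives Maren → Elspeth → Cassia, so Elspeth sits after Maren and before Cassia.
No other ruler is forced both after Maren and before Cassia.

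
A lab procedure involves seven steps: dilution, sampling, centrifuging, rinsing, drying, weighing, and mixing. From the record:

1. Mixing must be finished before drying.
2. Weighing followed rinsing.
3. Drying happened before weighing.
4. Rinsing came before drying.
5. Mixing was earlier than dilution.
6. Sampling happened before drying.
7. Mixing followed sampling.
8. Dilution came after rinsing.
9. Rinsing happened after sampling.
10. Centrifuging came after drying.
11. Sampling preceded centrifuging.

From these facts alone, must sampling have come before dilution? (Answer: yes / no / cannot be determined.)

yes

Chain the constraints: sampling → mixing → dilution. Each link is directly stated, so sampling comes before dilution.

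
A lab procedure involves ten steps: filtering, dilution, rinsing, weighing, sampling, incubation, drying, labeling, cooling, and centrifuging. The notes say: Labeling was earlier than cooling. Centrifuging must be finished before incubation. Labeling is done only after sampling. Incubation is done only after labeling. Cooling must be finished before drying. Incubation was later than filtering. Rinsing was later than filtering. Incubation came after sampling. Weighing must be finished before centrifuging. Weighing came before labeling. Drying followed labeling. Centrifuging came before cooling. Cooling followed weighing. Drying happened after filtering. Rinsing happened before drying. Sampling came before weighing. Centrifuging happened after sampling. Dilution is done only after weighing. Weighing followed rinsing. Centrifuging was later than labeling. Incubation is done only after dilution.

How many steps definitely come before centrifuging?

Directly stated before centrifuging: labeling, sampling, and weighing.
Filtering reaches centrifuging via filtering → rinsing → weighing → centrifuging.
Rinsing reaches centrifuging via rinsing → weighing → centrifuging.
That's filtering, labeling, rinsing, sampling, and weighing — 5 in all.

5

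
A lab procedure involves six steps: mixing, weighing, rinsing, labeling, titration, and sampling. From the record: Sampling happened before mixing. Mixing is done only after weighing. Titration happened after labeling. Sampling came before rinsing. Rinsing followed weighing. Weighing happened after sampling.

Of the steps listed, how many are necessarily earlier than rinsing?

Directly stated before rinsing: sampling and weighing.
No chain forces labeling (or any of the others) ahead of rinsing.
That's sampling and weighing — 2 in all.

2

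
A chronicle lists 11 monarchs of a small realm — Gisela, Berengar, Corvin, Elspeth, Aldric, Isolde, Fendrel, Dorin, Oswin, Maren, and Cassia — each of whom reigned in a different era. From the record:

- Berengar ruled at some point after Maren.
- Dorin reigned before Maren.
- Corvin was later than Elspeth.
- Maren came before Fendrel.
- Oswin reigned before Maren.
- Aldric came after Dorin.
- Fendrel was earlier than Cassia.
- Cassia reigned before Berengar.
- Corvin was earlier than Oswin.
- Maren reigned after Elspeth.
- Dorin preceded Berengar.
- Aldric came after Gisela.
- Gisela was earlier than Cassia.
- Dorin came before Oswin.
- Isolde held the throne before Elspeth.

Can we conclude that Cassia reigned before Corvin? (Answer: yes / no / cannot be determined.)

no

Tracing the constraints gives Corvin → Oswin → Maren → Fendrel → Cassia, so Corvin must come before Cassia.
That means Cassia cannot be before Corvin.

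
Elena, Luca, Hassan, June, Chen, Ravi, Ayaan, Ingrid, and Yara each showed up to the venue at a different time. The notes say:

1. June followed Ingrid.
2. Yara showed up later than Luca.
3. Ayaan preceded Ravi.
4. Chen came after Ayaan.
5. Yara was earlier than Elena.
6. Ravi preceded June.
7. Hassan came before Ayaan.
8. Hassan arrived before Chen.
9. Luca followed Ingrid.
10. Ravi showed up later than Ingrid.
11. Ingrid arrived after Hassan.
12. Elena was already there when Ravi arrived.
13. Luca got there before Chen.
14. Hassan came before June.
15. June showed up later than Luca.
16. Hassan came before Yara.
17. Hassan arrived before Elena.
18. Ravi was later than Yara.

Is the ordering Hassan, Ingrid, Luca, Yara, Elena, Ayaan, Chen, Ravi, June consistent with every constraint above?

yes

Check each stated constraint against the proposed order — e.g. Ingrid is ahead of June; Hassan is ahead of June. Every pair is in the required order; nothing is violated.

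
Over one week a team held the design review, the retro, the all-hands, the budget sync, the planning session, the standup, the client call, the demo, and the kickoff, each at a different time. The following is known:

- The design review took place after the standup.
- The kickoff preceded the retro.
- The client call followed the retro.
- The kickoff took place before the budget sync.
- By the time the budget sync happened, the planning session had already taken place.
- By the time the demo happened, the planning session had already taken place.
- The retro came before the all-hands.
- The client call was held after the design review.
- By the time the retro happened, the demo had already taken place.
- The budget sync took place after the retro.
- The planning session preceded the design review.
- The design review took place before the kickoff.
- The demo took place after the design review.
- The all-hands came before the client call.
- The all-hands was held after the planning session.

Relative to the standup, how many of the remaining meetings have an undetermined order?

1

Forced after the standup: the all-hands, the budget sync, the client call, the demo, the design review, the kickoff, and the retro.
That leaves the planning session with no forced order relative to the standup — 1.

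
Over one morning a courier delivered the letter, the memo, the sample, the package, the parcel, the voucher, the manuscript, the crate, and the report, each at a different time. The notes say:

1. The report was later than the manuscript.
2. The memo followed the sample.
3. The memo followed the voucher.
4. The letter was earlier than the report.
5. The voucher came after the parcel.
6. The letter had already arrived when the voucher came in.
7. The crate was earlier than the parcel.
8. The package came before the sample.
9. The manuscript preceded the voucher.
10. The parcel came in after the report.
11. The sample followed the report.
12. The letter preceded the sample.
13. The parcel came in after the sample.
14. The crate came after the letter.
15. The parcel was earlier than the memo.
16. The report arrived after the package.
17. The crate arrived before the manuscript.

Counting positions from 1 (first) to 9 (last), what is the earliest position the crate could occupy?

The letter must come before the crate — 1 forced predecessor.
Nothing else is forced ahead of the crate, so its earliest slot is position 1 + 1 = 2.

2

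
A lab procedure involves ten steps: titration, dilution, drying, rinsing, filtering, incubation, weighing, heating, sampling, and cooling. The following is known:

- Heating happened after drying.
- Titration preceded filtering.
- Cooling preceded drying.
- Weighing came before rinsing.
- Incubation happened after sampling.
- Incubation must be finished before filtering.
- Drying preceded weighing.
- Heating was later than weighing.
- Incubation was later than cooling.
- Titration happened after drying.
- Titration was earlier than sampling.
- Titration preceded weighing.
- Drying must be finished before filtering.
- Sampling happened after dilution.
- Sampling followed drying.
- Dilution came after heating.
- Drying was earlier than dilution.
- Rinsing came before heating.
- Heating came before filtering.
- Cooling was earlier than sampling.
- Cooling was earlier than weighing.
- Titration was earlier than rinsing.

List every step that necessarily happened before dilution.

cooling, drying, heating, rinsing, titration, weighing

Directly stated before dilution: drying and heating.
Cooling reaches dilution via cooling → drying → dilution.
Rinsing reaches dilution via rinsing → heating → dilution.
Titration reaches dilution via titration → rinsing → heating → dilution.
Likewise weighing reaches dilution by chaining the stated constraints.
No chain forces filtering (or any of the others) ahead of dilution.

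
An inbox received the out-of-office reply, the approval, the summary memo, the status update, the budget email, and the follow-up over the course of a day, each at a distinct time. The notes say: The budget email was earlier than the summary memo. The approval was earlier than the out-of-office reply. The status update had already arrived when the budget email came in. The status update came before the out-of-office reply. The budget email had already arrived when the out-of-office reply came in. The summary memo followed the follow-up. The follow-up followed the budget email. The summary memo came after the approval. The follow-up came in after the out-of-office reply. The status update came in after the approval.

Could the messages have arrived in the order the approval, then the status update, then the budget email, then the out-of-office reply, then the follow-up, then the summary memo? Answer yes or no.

Check each stated constraint against the proposed order — e.g. the approval is ahead of the out-of-office reply; the approval is ahead of the summary memo. Every pair is in the required order; nothing is violated.

yes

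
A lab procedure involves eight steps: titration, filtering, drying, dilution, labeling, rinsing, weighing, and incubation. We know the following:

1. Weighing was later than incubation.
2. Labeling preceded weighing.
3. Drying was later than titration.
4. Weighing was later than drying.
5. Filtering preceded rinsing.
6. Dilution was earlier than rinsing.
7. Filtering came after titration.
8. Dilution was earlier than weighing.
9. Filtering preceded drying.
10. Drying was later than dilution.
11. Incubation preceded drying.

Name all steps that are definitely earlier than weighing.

Directly stated before weighing: dilution, drying, incubation, and labeling.
Filtering reaches weighing via filtering → drying → weighing.
Titration reaches weighing via titration → drying → weighing.
No chain forces rinsing ahead of weighing.

dilution, drying, filtering, incubation, labeling, titration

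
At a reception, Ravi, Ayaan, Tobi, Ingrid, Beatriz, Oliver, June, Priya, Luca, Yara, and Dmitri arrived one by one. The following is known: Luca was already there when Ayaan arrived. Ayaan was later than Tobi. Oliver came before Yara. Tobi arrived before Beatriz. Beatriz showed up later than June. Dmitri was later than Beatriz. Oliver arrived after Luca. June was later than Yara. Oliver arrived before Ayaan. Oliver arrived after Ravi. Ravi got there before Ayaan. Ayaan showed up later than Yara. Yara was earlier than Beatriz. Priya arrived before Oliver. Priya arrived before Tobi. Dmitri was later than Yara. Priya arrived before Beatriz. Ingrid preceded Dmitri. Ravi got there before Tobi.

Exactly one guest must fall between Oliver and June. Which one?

Yara

Tracing the constraints gives Oliver → Yara → June, so Yara sits after Oliver and before June.
No other guest is forced both after Oliver and before June.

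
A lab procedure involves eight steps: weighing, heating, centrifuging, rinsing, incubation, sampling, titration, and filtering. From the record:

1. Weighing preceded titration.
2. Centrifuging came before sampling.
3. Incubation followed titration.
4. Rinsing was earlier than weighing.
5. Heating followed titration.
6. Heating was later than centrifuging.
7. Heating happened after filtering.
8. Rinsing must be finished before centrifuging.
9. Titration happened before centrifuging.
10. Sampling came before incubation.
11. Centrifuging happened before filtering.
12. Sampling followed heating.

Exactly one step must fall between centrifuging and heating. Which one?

Tracing the constraints gives centrifuging → filtering → heating, so filtering sits after centrifuging and before heating.
No other step is forced both after centrifuging and before heating.

filtering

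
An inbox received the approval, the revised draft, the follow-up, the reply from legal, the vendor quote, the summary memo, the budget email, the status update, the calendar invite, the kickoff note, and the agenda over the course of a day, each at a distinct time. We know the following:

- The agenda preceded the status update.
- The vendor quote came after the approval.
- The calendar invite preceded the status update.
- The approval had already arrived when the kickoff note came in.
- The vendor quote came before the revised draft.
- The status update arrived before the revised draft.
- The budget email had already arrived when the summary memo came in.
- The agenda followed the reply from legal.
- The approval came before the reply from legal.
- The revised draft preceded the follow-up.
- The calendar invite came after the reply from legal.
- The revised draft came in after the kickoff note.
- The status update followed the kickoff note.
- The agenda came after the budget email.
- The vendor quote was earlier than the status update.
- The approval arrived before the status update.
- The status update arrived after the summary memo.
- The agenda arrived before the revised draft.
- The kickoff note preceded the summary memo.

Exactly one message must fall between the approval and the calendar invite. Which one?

Tracing the constraints gives the approval → the reply from legal → the calendar invite, so the reply from legal sits after the approval and before the calendar invite.
No other message is forced both after the approval and before the calendar invite.

the reply from legal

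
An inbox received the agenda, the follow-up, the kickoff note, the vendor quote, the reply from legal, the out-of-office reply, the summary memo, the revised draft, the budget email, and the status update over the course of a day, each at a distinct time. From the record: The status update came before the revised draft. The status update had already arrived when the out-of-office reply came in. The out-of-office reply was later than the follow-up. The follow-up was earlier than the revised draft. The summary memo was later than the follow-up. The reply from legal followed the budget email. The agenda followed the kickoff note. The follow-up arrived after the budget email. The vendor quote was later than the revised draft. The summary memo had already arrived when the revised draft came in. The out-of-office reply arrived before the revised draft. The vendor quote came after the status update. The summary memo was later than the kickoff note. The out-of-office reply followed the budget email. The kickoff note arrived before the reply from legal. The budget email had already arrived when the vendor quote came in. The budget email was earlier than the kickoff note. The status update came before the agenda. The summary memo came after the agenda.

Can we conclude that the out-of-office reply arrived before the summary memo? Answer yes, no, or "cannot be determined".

No chain of stated constraints runs from the out-of-office reply to the summary memo, and none runs from the summary memo to the out-of-office reply either.
So the relative order of the out-of-office reply and the summary memo is not fixed by the given facts.

cannot be determined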